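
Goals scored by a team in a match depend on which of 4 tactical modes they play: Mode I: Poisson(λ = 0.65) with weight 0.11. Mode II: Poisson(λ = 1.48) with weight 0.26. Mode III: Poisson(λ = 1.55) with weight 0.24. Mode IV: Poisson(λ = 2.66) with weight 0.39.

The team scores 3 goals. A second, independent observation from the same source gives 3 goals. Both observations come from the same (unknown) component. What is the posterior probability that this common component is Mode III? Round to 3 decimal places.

The responsibility of component k is P(Z=k) f_k(x) divided by Σ_j P(Z=j) f_j(x).
Since both observations come from the same component, the likelihood for component k is f_k(x₁)·f_k(x₂).
  p_I = [0.0238945] × [0.0238945] = 0.000570946
  p_II = [0.122992] × [0.122992] = 0.0151271
  p_III = [0.131731] × [0.131731] = 0.017353
  p_IV = [0.219417] × [0.219417] = 0.0481438
Unnormalised posteriors:
  P(Z=I)·p_I = 0.11 × 0.000570946 = 6.2804e-05
  P(Z=II)·p_II = 0.26 × 0.0151271 = 0.00393305
  P(Z=III)·p_III = 0.24 × 0.017353 = 0.00416472
  P(Z=IV)·p_IV = 0.39 × 0.0481438 = 0.0187761
Evidence: 6.2804e-05 + 0.00393305 + 0.00416472 + 0.0187761 = 0.0269367
P(Mode III | x) = 0.00416472 / 0.0269367 ≈ 0.155

0.155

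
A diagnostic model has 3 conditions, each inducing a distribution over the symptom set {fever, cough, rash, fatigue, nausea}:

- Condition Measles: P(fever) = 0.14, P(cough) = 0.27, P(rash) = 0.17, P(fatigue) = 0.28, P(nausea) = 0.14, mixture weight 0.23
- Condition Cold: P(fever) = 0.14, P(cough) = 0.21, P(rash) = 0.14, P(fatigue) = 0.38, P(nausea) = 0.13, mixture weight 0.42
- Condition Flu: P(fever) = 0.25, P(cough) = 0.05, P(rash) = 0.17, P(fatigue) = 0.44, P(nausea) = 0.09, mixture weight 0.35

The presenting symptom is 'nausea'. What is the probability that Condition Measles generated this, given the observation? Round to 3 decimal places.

0.272

By Bayes' theorem, P(k | x) = π_k f_k(x) / Σ_j π_j f_j(x).
Categorical probabilities:
  f_Measles = P(nausea | comp) = 0.14
  f_Cold = P(nausea | comp) = 0.13
  f_Flu = P(nausea | comp) = 0.09
Prior × likelihood for each component:
  π_Measles·f_Measles = 0.23 × 0.14 = 0.0322
  π_Cold·f_Cold = 0.42 × 0.13 = 0.0546
  π_Flu·f_Flu = 0.35 × 0.09 = 0.0315
Marginal: 0.0322 + 0.0546 + 0.0315 = 0.1183
P(Condition Measles | x) = 0.0322 / 0.1183 ≈ 0.272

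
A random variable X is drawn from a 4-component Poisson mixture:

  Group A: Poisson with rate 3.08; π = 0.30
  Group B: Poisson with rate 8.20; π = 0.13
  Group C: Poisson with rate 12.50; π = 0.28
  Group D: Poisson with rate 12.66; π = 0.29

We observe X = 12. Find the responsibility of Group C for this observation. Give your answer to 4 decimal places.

0.4452

Posterior ∝ prior × likelihood, so P(k | x) ∝ π_k f_k(x); normalise over all components.
Evaluate each component's likelihood at the observed value:
  p_A = e^(−3.08)·3.08^12/12! = 6.9927e-05
  p_B = e^(−8.20)·8.20^12/12! = 0.0529925
  p_C = e^(−12.50)·12.50^12/12! = 0.113215
  p_D = e^(−12.66)·12.66^12/12! = 0.112383
Unnormalised posteriors:
  π_A·p_A = 0.30 × 6.9927e-05 = 2.09781e-05
  π_B·p_B = 0.13 × 0.0529925 = 0.00688903
  π_C·p_C = 0.28 × 0.113215 = 0.0317001
  π_D·p_D = 0.29 × 0.112383 = 0.032591
Evidence: 2.09781e-05 + 0.00688903 + 0.0317001 + 0.032591 = 0.071201
Responsibility of Group C: 0.0317001 / 0.071201 ≈ 0.4452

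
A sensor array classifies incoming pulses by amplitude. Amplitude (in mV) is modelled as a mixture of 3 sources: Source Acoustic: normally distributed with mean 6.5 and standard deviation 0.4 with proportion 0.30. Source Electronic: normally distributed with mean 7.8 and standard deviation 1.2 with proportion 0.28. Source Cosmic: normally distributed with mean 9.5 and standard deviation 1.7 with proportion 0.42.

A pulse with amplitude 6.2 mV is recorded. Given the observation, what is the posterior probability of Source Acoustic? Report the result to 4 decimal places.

Posterior ∝ prior × likelihood, so P(k | x) ∝ π_k f_k(x); normalise over all components.
Evaluate each component's likelihood at the observed value:
  p_Acoustic = 0.752844
  p_Electronic = 0.136675
  p_Cosmic = 0.0356627
Weight by the priors:
  π_Acoustic·p_Acoustic = 0.30 × 0.752844 = 0.225853
  π_Electronic·p_Electronic = 0.28 × 0.136675 = 0.038269
  π_Cosmic·p_Cosmic = 0.42 × 0.0356627 = 0.0149783
Normaliser: 0.225853 + 0.038269 + 0.0149783 = 0.2791
So the posterior for Source Acoustic is 0.225853 / 0.2791 ≈ 0.8092.

0.8092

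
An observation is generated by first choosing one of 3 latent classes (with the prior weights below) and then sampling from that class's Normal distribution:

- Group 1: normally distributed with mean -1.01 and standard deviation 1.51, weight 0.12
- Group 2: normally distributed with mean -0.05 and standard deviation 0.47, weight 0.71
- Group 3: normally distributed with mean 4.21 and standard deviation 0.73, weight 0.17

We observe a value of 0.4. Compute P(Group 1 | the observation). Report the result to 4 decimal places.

By Bayes' theorem, P(k | x) = w_k f_k(x) / Σ_j w_j f_j(x).
Component likelihoods at x = 0.4:
  L_1 = 0.170842
  L_2 = 0.536726
  L_3 = 6.64562e-07
Prior × likelihood for each component:
  w_1·L_1 = 0.12 × 0.170842 = 0.020501
  w_2·L_2 = 0.71 × 0.536726 = 0.381075
  w_3·L_3 = 0.17 × 6.64562e-07 = 1.12976e-07
Normaliser: 0.020501 + 0.381075 + 1.12976e-07 = 0.401576
So the posterior for Group 1 is 0.020501 / 0.401576 ≈ 0.0511.

0.0511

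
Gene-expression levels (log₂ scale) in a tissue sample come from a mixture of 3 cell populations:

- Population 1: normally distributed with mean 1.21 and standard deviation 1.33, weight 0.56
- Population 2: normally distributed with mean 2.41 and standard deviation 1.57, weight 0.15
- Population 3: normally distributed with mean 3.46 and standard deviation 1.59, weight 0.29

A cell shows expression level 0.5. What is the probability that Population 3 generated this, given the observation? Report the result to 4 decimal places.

0.0728

Apply Bayes' rule: the posterior for each component is proportional to its prior times its likelihood at x.
Evaluate each component's likelihood at the observed value:
  f_1 = 0.260121
  f_2 = 0.121235
  f_3 = 0.0443556
Weight by the priors:
  π_1·f_1 = 0.56 × 0.260121 = 0.145668
  π_2·f_2 = 0.15 × 0.121235 = 0.0181853
  π_3·f_3 = 0.29 × 0.0443556 = 0.0128631
Sum: 0.145668 + 0.0181853 + 0.0128631 = 0.176716
P(Population 3 | x) = 0.0128631 / 0.176716 ≈ 0.0728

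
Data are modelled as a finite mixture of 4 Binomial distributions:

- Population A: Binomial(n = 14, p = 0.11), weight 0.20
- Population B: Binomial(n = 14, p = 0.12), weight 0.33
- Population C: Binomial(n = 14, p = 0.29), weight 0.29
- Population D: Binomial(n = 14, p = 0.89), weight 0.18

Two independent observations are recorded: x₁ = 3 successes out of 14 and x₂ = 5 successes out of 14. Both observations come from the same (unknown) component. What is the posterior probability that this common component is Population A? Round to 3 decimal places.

The responsibility of component k is π_k f_k(x) divided by Σ_j π_j f_j(x).
Since both observations come from the same component, the likelihood for component k is f_k(x₁)·f_k(x₂).
  p_A = [0.134453] × [0.0112963] = 0.00151882
  p_B = [0.154154] × [0.0157657] = 0.00243035
  p_C = [0.205181] × [0.188269] = 0.0386293
  p_D = [7.32135e-09] × [2.63602e-06] = 1.92992e-14
Multiply by the mixture weights:
  π_A·p_A = 0.20 × 0.00151882 = 0.000303765
  π_B·p_B = 0.33 × 0.00243035 = 0.000802016
  π_C·p_C = 0.29 × 0.0386293 = 0.0112025
  π_D·p_D = 0.18 × 1.92992e-14 = 3.47386e-15
Denominator: 0.000303765 + 0.000802016 + 0.0112025 + 3.47386e-15 = 0.0123083
So the posterior for Population A is 0.000303765 / 0.0123083 ≈ 0.025.

0.025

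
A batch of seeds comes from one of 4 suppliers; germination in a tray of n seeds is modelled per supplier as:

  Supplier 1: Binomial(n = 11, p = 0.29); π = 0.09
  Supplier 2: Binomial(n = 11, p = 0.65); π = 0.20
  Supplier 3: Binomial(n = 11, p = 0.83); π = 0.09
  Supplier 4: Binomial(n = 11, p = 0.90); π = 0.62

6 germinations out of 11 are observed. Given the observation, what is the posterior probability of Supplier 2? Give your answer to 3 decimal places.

By Bayes' theorem, P(k | x) = π_k f_k(x) / Σ_j π_j f_j(x).
Binomial probabilities:
  f_1 = C(11,6)·0.29^6·0.71^5 = 462·0.000594823·0.180423 = 0.0495817
  f_2 = C(11,6)·0.65^6·0.35^5 = 462·0.0754189·0.00525219 = 0.183005
  f_3 = C(11,6)·0.83^6·0.17^5 = 462·0.32694·0.000141986 = 0.0214464
  f_4 = C(11,6)·0.90^6·0.10^5 = 462·0.531441·1e-05 = 0.00245526
Prior × likelihood for each component:
  π_1·f_1 = 0.09 × 0.0495817 = 0.00446236
  π_2·f_2 = 0.20 × 0.183005 = 0.0366009
  π_3·f_3 = 0.09 × 0.0214464 = 0.00193018
  π_4·f_4 = 0.62 × 0.00245526 = 0.00152226
Denominator: 0.00446236 + 0.0366009 + 0.00193018 + 0.00152226 = 0.0445157
So the posterior for Supplier 2 is 0.0366009 / 0.0445157 ≈ 0.822.

0.822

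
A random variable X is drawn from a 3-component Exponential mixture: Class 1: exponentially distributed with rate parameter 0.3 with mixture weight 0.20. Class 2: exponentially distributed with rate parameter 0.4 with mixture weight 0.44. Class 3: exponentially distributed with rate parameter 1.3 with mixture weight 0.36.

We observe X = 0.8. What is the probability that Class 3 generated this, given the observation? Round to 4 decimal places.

0.4859

Posterior ∝ prior × likelihood, so P(k | x) ∝ π_k f_k(x); normalise over all components.
Exponential densities:
  p_1 = 0.235988
  p_2 = 0.29046
  p_3 = 0.459491
Weight by the priors:
  π_1·p_1 = 0.20 × 0.235988 = 0.0471977
  π_2·p_2 = 0.44 × 0.29046 = 0.127802
  π_3·p_3 = 0.36 × 0.459491 = 0.165417
Sum: 0.0471977 + 0.127802 + 0.165417 = 0.340417
Responsibility of Class 3: 0.165417 / 0.340417 ≈ 0.4859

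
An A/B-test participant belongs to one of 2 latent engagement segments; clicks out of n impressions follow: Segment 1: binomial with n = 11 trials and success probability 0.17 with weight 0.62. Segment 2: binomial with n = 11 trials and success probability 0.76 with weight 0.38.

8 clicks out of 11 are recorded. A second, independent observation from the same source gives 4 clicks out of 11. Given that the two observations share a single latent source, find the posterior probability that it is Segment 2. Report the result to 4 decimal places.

0.9938

By Bayes' theorem, P(k | x) = π_k f_k(x) / Σ_j π_j f_j(x).
Since both observations come from the same component, the likelihood for component k is f_k(x₁)·f_k(x₂).
  L_1 = [C(11,8)·0.17^8·0.83^3 = 165·6.97576e-07·0.571787 = 6.58127e-05] × [0.0747922] = 4.92227e-06
  L_2 = [C(11,8)·0.76^8·0.24^3 = 165·0.111303·0.013824 = 0.253879] × [0.00504948] = 0.00128196
Weight by the priors:
  π_1·L_1 = 0.62 × 4.92227e-06 = 3.05181e-06
  π_2·L_2 = 0.38 × 0.00128196 = 0.000487144
Marginal: 3.05181e-06 + 0.000487144 = 0.000490195
Responsibility of Segment 2: 0.000487144 / 0.000490195 ≈ 0.9938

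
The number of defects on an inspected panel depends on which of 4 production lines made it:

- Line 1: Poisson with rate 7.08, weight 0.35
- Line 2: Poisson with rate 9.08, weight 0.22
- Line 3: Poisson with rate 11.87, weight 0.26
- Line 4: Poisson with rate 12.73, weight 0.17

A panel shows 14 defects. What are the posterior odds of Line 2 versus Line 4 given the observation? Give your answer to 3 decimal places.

Since P(k|x) ∝ π_k f_k(x), the posterior odds are π_i f_i(x) / (π_j f_j(x)).
Poisson probabilities:
  f_1 = e^(−7.08)·7.08^14/14! = 0.00767807
  f_2 = e^(−9.08)·9.08^14/14! = 0.0338376
  f_3 = e^(−11.87)·11.87^14/14! = 0.0884761
  f_4 = e^(−12.73)·12.73^14/14! = 0.0996829
Odds = (0.22/0.17) × (0.0338376/0.0996829) = 1.29412 × 0.339453 ≈ 0.439

0.439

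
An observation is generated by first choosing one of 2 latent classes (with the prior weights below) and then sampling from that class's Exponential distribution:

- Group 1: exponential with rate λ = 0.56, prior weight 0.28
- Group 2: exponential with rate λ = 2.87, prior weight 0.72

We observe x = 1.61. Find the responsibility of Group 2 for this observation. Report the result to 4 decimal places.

P(component k | x) = w_k·f_k(x) / marginal(x), where marginal(x) = Σ_j w_j·f_j(x).
Exponential densities:
  L_1 = 0.56·e^(−0.56·1.61) = 0.56·e^(−0.9016) = 0.227315
  L_2 = 2.87·e^(−2.87·1.61) = 2.87·e^(−4.6207) = 0.0282577
Unnormalised posteriors:
  w_1·L_1 = 0.28 × 0.227315 = 0.0636482
  w_2·L_2 = 0.72 × 0.0282577 = 0.0203456
Sum: 0.0636482 + 0.0203456 = 0.0839938
P(Group 2 | x) ≈ 0.2422

0.2422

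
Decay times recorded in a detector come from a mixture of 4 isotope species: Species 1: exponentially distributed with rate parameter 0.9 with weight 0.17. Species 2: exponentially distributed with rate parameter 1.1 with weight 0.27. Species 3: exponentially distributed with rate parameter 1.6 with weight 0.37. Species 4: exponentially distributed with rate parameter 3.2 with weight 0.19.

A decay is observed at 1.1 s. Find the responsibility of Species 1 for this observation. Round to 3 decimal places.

0.214

Apply Bayes' rule: the posterior for each component is proportional to its prior times its likelihood at x.
Component likelihoods at x = 1.1 s:
  f_1 = 0.9·e^(−0.9·1.1) = 0.9·e^(−0.9900) = 0.334419
  f_2 = 1.1·e^(−1.1·1.1) = 1.1·e^(−1.2100) = 0.328017
  f_3 = 1.6·e^(−1.6·1.1) = 1.6·e^(−1.7600) = 0.275272
  f_4 = 3.2·e^(−3.2·1.1) = 3.2·e^(−3.5200) = 0.0947182
Weight by the priors:
  w_1·f_1 = 0.17 × 0.334419 = 0.0568512
  w_2·f_2 = 0.27 × 0.328017 = 0.0885646
  w_3·f_3 = 0.37 × 0.275272 = 0.101851
  w_4·f_4 = 0.19 × 0.0947182 = 0.0179965
Denominator: 0.0568512 + 0.0885646 + 0.101851 + 0.0179965 = 0.265263
P(Species 1 | data) ≈ 0.214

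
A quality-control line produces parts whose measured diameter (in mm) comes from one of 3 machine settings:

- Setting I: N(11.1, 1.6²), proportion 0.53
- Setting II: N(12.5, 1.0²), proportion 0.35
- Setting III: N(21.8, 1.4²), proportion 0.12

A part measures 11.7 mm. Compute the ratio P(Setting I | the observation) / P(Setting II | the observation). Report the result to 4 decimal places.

Posterior odds = (P(Z=i) f_i(x)) / (P(Z=j) f_j(x)); the normalising sum cancels.
Component likelihoods at x = 11.7 mm:
  L_I = (1/(1.6·√(2π)))·exp(−(11.7−11.1)²/(2·1.6²)) = 0.249339·exp(-0.07031) = 0.232409
  L_II = (1/(1.0·√(2π)))·exp(−(11.7−12.5)²/(2·1.0²)) = 0.398942·exp(-0.32000) = 0.289692
  L_III = (1/(1.4·√(2π)))·exp(−(11.7−21.8)²/(2·1.4²)) = 0.284959·exp(-26.02296) = 1.42283e-12
0.123177 / 0.101392 ≈ 1.2149

1.2149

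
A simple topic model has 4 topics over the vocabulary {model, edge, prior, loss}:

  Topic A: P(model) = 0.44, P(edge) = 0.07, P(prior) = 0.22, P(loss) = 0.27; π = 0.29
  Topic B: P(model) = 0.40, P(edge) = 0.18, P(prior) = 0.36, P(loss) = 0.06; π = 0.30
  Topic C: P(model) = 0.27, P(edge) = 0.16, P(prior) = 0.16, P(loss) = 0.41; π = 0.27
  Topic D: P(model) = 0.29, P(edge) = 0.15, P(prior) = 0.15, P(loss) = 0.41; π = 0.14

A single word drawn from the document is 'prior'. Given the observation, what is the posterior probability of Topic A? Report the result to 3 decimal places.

Posterior ∝ prior × likelihood, so P(k | x) ∝ w_k f_k(x); normalise over all components.
Categorical probabilities:
  p_A = P(prior | comp) = 0.22
  p_B = P(prior | comp) = 0.36
  p_C = P(prior | comp) = 0.16
  p_D = P(prior | comp) = 0.15
Prior × likelihood for each component:
  w_A·p_A = 0.29 × 0.22 = 0.0638
  w_B·p_B = 0.30 × 0.36 = 0.108
  w_C·p_C = 0.27 × 0.16 = 0.0432
  w_D·p_D = 0.14 × 0.15 = 0.021
Denominator: 0.0638 + 0.108 + 0.0432 + 0.021 = 0.236
Responsibility of Topic A: 0.0638 / 0.236 ≈ 0.270

0.270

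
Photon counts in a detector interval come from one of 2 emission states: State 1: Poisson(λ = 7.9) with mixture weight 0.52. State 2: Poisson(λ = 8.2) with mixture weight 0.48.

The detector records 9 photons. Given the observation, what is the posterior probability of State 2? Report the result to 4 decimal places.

0.4889

Apply Bayes' rule: the posterior for each component is proportional to its prior times its likelihood at x.
Poisson probabilities:
  p_1 = e^(−7.9)·7.9^9/9! = 0.122449
  p_2 = e^(−8.2)·8.2^9/9! = 0.126866
Weight by the priors:
  w_1·p_1 = 0.52 × 0.122449 = 0.0636734
  w_2·p_2 = 0.48 × 0.126866 = 0.0608959
Sum: 0.0636734 + 0.0608959 = 0.124569
P(State 2 | the observation) ≈ 0.4889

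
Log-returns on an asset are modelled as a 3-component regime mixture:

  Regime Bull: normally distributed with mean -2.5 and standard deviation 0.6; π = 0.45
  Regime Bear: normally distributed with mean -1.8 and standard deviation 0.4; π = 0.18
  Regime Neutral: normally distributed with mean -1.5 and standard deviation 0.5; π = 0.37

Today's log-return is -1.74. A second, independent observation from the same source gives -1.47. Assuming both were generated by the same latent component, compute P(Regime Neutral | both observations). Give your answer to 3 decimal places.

0.589

By Bayes' theorem, P(k | x) = P(Z=k) f_k(x) / Σ_j P(Z=j) f_j(x).
Since both observations come from the same component, the likelihood for component k is f_k(x₁)·f_k(x₂).
  p_Bull = [(1/(0.6·√(2π)))·exp(−(-1.74−-2.5)²/(2·0.6²)) = 0.664904·exp(-0.80222) = 0.298097] × [0.152348] = 0.0454147
  p_Bear = [(1/(0.4·√(2π)))·exp(−(-1.74−-1.8)²/(2·0.4²)) = 0.997356·exp(-0.01125) = 0.986198] × [0.709666] = 0.699872
  p_Neutral = [(1/(0.5·√(2π)))·exp(−(-1.74−-1.5)²/(2·0.5²)) = 0.797885·exp(-0.11520) = 0.711065] × [0.79645] = 0.566328
Multiply by the mixture weights:
  P(Z=Bull)·p_Bull = 0.45 × 0.0454147 = 0.0204366
  P(Z=Bear)·p_Bear = 0.18 × 0.699872 = 0.125977
  P(Z=Neutral)·p_Neutral = 0.37 × 0.566328 = 0.209541
Sum: 0.0204366 + 0.125977 + 0.209541 = 0.355955
Responsibility of Regime Neutral: 0.209541 / 0.355955 ≈ 0.589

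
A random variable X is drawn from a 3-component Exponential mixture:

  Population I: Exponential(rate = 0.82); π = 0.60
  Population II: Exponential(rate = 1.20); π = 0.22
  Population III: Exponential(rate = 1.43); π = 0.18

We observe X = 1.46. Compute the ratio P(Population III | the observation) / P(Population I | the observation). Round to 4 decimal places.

0.2147

Posterior odds = (P(Z=i) f_i(x)) / (P(Z=j) f_j(x)); the normalising sum cancels.
Exponential densities:
  L_I = 0.82·e^(−0.82·1.46) = 0.82·e^(−1.1972) = 0.247672
  L_II = 1.20·e^(−1.20·1.46) = 1.20·e^(−1.7520) = 0.208112
  L_III = 1.43·e^(−1.43·1.46) = 1.43·e^(−2.0878) = 0.177262
Odds = (0.18/0.60) × (0.177262/0.247672) = 0.3 × 0.715714 ≈ 0.2147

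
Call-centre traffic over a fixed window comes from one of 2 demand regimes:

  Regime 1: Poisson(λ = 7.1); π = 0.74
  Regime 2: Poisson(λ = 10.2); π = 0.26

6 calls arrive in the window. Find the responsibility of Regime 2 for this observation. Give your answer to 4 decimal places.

Posterior ∝ prior × likelihood, so P(k | x) ∝ π_k f_k(x); normalise over all components.
Poisson probabilities:
  f_1 = e^(−7.1)·7.1^6/6! = 0.1468
  f_2 = e^(−10.2)·10.2^6/6! = 0.0581386
Prior × likelihood for each component:
  π_1·f_1 = 0.74 × 0.1468 = 0.108632
  π_2·f_2 = 0.26 × 0.0581386 = 0.015116
Normaliser: 0.108632 + 0.015116 = 0.123748
P(Regime 2 | 6 calls) = 0.015116 / 0.123748 ≈ 0.1222

0.1222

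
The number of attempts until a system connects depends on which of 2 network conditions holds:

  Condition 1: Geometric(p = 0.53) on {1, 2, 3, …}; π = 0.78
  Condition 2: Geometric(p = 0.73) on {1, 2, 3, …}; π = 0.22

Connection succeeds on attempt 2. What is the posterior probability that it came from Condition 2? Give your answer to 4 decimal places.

0.1825

By Bayes' theorem, P(k | x) = P(Z=k) f_k(x) / Σ_j P(Z=j) f_j(x).
Geometric probabilities:
  p_1 = 0.2491
  p_2 = 0.1971
Prior × likelihood for each component:
  P(Z=1)·p_1 = 0.78 × 0.2491 = 0.194298
  P(Z=2)·p_2 = 0.22 × 0.1971 = 0.043362
Sum: 0.194298 + 0.043362 = 0.23766
Responsibility of Condition 2: 0.043362 / 0.23766 ≈ 0.1825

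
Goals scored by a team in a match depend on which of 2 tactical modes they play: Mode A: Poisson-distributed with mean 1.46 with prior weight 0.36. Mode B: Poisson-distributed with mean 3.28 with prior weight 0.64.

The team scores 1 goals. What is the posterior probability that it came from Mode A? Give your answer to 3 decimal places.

0.607

Posterior ∝ prior × likelihood, so P(k | x) ∝ w_k f_k(x); normalise over all components.
Poisson probabilities:
  L_A = e^(−1.46)·1.46^1/1! = 0.339065
  L_B = e^(−3.28)·3.28^1/1! = 0.123421
Unnormalised posteriors:
  w_A·L_A = 0.36 × 0.339065 = 0.122063
  w_B·L_B = 0.64 × 0.123421 = 0.0789892
Marginal: 0.122063 + 0.0789892 = 0.201053
So the posterior for Mode A is 0.122063 / 0.201053 ≈ 0.607.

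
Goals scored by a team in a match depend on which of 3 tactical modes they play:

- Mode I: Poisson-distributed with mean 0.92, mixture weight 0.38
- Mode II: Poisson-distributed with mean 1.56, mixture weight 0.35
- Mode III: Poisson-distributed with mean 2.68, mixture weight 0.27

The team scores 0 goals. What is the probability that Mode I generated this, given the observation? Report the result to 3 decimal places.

P(component k | x) = π_k·f_k(x) / marginal(x), where marginal(x) = Σ_j π_j·f_j(x).
Evaluate each component's likelihood at the observed value:
  f_I = 0.398519
  f_II = 0.210136
  f_III = 0.0685632
Weight by the priors:
  π_I·f_I = 0.38 × 0.398519 = 0.151437
  π_II·f_II = 0.35 × 0.210136 = 0.0735476
  π_III·f_III = 0.27 × 0.0685632 = 0.0185121
Denominator: 0.151437 + 0.0735476 + 0.0185121 = 0.243497
So the posterior for Mode I is 0.151437 / 0.243497 ≈ 0.622.

0.622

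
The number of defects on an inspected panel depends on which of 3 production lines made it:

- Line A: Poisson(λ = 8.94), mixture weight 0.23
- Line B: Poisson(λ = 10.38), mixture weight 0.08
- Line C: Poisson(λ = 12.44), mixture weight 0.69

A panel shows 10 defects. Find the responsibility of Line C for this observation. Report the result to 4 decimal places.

The responsibility of component k is π_k f_k(x) divided by Σ_j π_j f_j(x).
Evaluate each component's likelihood at the observed value:
  f_A = e^(−8.94)·8.94^10/10! = 0.117766
  f_B = e^(−10.38)·10.38^10/10! = 0.124232
  f_C = e^(−12.44)·12.44^10/10! = 0.0967871
Unnormalised posteriors:
  π_A·f_A = 0.23 × 0.117766 = 0.0270862
  π_B·f_B = 0.08 × 0.124232 = 0.00993857
  π_C·f_C = 0.69 × 0.0967871 = 0.0667831
Marginal: 0.0270862 + 0.00993857 + 0.0667831 = 0.103808
So the posterior for Line C is 0.0667831 / 0.103808 ≈ 0.6433.

0.6433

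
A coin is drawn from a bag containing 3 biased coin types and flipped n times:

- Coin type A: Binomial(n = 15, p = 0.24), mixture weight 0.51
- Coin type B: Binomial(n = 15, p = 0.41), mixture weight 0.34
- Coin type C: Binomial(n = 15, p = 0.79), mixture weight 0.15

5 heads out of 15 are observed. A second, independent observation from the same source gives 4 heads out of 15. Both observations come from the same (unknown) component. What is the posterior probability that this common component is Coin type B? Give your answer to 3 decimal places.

0.288

Apply Bayes' rule: the posterior for each component is proportional to its prior times its likelihood at x.
Since both observations come from the same component, the likelihood for component k is f_k(x₁)·f_k(x₂).
  f_A = [0.153726] × [0.221272] = 0.0340153
  f_B = [0.177826] × [0.116316] = 0.020684
  f_C = [0.000154129] × [1.86232e-05] = 2.87036e-09
Unnormalised posteriors:
  P(Z=A)·f_A = 0.51 × 0.0340153 = 0.0173478
  P(Z=B)·f_B = 0.34 × 0.020684 = 0.00703257
  P(Z=C)·f_C = 0.15 × 2.87036e-09 = 4.30555e-10
Evidence: 0.0173478 + 0.00703257 + 4.30555e-10 = 0.0243804
P(Coin type B | data) ≈ 0.288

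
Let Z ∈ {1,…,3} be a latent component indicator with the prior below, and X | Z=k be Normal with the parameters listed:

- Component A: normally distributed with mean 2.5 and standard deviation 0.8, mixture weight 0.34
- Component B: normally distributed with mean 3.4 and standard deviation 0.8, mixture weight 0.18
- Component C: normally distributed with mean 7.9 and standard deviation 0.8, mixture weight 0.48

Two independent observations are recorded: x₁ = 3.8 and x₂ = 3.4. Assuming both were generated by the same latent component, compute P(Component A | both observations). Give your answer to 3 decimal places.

0.233

Apply Bayes' rule: the posterior for each component is proportional to its prior times its likelihood at x.
Since both observations come from the same component, the likelihood for component k is f_k(x₁)·f_k(x₂).
  p_A = [(1/(0.8·√(2π)))·exp(−(3.8−2.5)²/(2·0.8²)) = 0.498678·exp(-1.32031) = 0.133173] × [0.264846] = 0.0352703
  p_B = [(1/(0.8·√(2π)))·exp(−(3.8−3.4)²/(2·0.8²)) = 0.498678·exp(-0.12500) = 0.440082] × [0.498678] = 0.219459
  p_C = [(1/(0.8·√(2π)))·exp(−(3.8−7.9)²/(2·0.8²)) = 0.498678·exp(-13.13281) = 9.86988e-07] × [6.71654e-08] = 6.62915e-14
Prior × likelihood for each component:
  w_A·p_A = 0.34 × 0.0352703 = 0.0119919
  w_B·p_B = 0.18 × 0.219459 = 0.0395026
  w_C·p_C = 0.48 × 6.62915e-14 = 3.18199e-14
Normaliser: 0.0119919 + 0.0395026 + 3.18199e-14 = 0.0514945
P(Component A | x₁, x₂) = 0.0119919 / 0.0514945 ≈ 0.233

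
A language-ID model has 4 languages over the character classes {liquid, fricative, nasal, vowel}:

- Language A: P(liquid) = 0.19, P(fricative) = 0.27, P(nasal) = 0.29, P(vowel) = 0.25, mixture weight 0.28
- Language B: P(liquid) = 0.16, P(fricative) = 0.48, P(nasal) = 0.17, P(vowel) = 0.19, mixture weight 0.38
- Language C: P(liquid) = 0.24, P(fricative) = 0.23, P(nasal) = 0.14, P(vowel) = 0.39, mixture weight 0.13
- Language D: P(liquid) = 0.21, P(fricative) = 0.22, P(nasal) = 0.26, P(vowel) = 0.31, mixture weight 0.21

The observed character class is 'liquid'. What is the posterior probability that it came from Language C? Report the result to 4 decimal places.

Posterior ∝ prior × likelihood, so P(k | x) ∝ π_k f_k(x); normalise over all components.
Evaluate each component's likelihood at the observed value:
  L_A = 0.19
  L_B = 0.16
  L_C = 0.24
  L_D = 0.21
Multiply by the mixture weights:
  π_A·L_A = 0.28 × 0.19 = 0.0532
  π_B·L_B = 0.38 × 0.16 = 0.0608
  π_C·L_C = 0.13 × 0.24 = 0.0312
  π_D·L_D = 0.21 × 0.21 = 0.0441
Sum: 0.0532 + 0.0608 + 0.0312 + 0.0441 = 0.1893
Responsibility of Language C: 0.0312 / 0.1893 ≈ 0.1648

0.1648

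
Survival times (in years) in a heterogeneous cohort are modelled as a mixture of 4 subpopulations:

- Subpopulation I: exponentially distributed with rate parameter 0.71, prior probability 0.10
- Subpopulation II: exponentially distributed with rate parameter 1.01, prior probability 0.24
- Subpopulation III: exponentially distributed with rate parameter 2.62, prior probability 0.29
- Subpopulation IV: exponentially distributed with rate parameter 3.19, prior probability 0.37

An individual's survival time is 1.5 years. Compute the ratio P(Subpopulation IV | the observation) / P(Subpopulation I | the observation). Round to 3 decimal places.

Only the two components matter; the odds are (π_i f_i(x)) / (π_j f_j(x)).
Exponential densities:
  p_I = 0.71·e^(−0.71·1.5) = 0.71·e^(−1.0650) = 0.244757
  p_II = 1.01·e^(−1.01·1.5) = 1.01·e^(−1.5150) = 0.222006
  p_III = 2.62·e^(−2.62·1.5) = 2.62·e^(−3.9300) = 0.0514664
  p_IV = 3.19·e^(−3.19·1.5) = 3.19·e^(−4.7850) = 0.0266497
Odds = (0.37/0.10) × (0.0266497/0.244757) = 3.7 × 0.108882 ≈ 0.403

0.403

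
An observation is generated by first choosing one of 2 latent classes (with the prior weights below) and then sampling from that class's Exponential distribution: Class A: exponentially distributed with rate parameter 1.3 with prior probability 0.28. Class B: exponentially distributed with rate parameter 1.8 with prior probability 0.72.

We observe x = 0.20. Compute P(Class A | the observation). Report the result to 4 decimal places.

0.2369

Posterior ∝ prior × likelihood, so P(k | x) ∝ w_k f_k(x); normalise over all components.
Evaluate each component's likelihood at the observed value:
  f_A = 1.3·e^(−1.3·0.20) = 1.3·e^(−0.2600) = 1.00237
  f_B = 1.8·e^(−1.8·0.20) = 1.8·e^(−0.3600) = 1.25582
Multiply by the mixture weights:
  w_A·f_A = 0.28 × 1.00237 = 0.280663
  w_B·f_B = 0.72 × 1.25582 = 0.904189
Marginal: 0.280663 + 0.904189 = 1.18485
P(Class A | 0.20) ≈ 0.2369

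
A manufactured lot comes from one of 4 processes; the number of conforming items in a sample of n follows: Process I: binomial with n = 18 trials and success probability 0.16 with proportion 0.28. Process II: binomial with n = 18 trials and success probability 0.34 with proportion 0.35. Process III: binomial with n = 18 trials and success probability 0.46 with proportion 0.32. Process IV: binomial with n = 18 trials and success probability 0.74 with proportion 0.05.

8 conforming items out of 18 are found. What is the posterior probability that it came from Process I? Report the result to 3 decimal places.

The responsibility of component k is w_k f_k(x) divided by Σ_j w_j f_j(x).
Component likelihoods at x = 8 conforming items out of 18:
  L_I = 0.00328708
  L_II = 0.122554
  L_III = 0.184951
  L_IV = 0.0055545
Weight by the priors:
  w_I·L_I = 0.28 × 0.00328708 = 0.000920382
  w_II·L_II = 0.35 × 0.122554 = 0.042894
  w_III·L_III = 0.32 × 0.184951 = 0.0591845
  w_IV·L_IV = 0.05 × 0.0055545 = 0.000277725
Sum: 0.000920382 + 0.042894 + 0.0591845 + 0.000277725 = 0.103277
P(Process I | the observation) ≈ 0.009

0.009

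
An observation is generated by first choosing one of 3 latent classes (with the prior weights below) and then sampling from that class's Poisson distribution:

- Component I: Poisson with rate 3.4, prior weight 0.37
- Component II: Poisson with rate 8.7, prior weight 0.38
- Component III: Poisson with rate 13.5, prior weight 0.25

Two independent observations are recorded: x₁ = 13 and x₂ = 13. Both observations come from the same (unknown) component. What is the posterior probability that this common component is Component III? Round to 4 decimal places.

0.8029

Apply Bayes' rule: the posterior for each component is proportional to its prior times its likelihood at x.
Since both observations come from the same component, the likelihood for component k is f_k(x₁)·f_k(x₂).
  L_I = [e^(−3.4)·3.4^13/13! = 4.34855e-05] × [4.34855e-05] = 1.89099e-09
  L_II = [e^(−8.7)·8.7^13/13! = 0.0437631] × [0.0437631] = 0.00191521
  L_III = [e^(−13.5)·13.5^13/13! = 0.108914] × [0.108914] = 0.0118622
Prior × likelihood for each component:
  P(Z=I)·L_I = 0.37 × 1.89099e-09 = 6.99665e-10
  P(Z=II)·L_II = 0.38 × 0.00191521 = 0.000727779
  P(Z=III)·L_III = 0.25 × 0.0118622 = 0.00296556
Marginal: 6.99665e-10 + 0.000727779 + 0.00296556 = 0.00369334
P(Component III | x₁,x₂) = 0.00296556 / 0.00369334 ≈ 0.8029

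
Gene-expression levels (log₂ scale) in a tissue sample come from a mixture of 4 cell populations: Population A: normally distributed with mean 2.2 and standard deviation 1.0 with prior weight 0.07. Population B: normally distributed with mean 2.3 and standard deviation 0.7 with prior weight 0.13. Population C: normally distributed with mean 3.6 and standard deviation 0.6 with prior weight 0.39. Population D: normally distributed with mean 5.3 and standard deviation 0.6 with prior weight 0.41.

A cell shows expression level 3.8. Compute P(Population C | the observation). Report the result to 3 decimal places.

0.900

The responsibility of component k is P(Z=k) f_k(x) divided by Σ_j P(Z=j) f_j(x).
Normal densities:
  f_A = (1/(1.0·√(2π)))·exp(−(3.8−2.2)²/(2·1.0²)) = 0.398942·exp(-1.28000) = 0.110921
  f_B = (1/(0.7·√(2π)))·exp(−(3.8−2.3)²/(2·0.7²)) = 0.569918·exp(-2.29592) = 0.057373
  f_C = (1/(0.6·√(2π)))·exp(−(3.8−3.6)²/(2·0.6²)) = 0.664904·exp(-0.05556) = 0.628972
  f_D = (1/(0.6·√(2π)))·exp(−(3.8−5.3)²/(2·0.6²)) = 0.664904·exp(-3.12500) = 0.0292138
Prior × likelihood for each component:
  P(Z=A)·f_A = 0.07 × 0.110921 = 0.00776446
  P(Z=B)·f_B = 0.13 × 0.057373 = 0.00745849
  P(Z=C)·f_C = 0.39 × 0.628972 = 0.245299
  P(Z=D)·f_D = 0.41 × 0.0292138 = 0.0119777
Evidence: 0.00776446 + 0.00745849 + 0.245299 + 0.0119777 = 0.2725
Responsibility of Population C: 0.245299 / 0.2725 ≈ 0.900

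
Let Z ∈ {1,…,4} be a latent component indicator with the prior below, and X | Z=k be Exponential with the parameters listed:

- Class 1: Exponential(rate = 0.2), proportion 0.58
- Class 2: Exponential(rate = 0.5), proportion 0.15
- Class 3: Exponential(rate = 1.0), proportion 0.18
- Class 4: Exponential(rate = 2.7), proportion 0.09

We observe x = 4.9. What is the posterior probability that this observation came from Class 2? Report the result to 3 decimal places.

0.126

Posterior ∝ prior × likelihood, so P(k | x) ∝ w_k f_k(x); normalise over all components.
Evaluate each component's likelihood at the observed value:
  p_1 = 0.0750622
  p_2 = 0.0431468
  p_3 = 0.00744658
  p_4 = 4.84895e-06
Unnormalised posteriors:
  w_1·p_1 = 0.58 × 0.0750622 = 0.0435361
  w_2·p_2 = 0.15 × 0.0431468 = 0.00647202
  w_3·p_3 = 0.18 × 0.00744658 = 0.00134038
  w_4·p_4 = 0.09 × 4.84895e-06 = 4.36406e-07
Evidence: 0.0435361 + 0.00647202 + 0.00134038 + 4.36406e-07 = 0.0513489
Responsibility of Class 2: 0.00647202 / 0.0513489 ≈ 0.126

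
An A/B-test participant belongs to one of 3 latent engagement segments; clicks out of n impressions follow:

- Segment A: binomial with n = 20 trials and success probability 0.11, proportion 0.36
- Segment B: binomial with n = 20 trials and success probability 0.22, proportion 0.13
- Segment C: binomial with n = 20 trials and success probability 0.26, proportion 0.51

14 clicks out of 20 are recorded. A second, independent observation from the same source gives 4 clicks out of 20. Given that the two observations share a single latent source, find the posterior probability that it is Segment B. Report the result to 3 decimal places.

The responsibility of component k is π_k f_k(x) divided by Σ_j π_j f_j(x).
Since both observations come from the same component, the likelihood for component k is f_k(x₁)·f_k(x₂).
  L_A = [C(20,14)·0.11^14·0.89^6 = 38760·3.7975e-14·0.496981 = 7.31512e-10] × [0.109927] = 8.0413e-11
  L_B = [C(20,14)·0.22^14·0.78^6 = 38760·6.22182e-10·0.2252 = 5.43086e-06] × [0.213058] = 1.15709e-06
  L_C = [C(20,14)·0.26^14·0.74^6 = 38760·6.451e-09·0.164206 = 4.10583e-05] × [0.179017] = 7.35014e-06
Weight by the priors:
  π_A·L_A = 0.36 × 8.0413e-11 = 2.89487e-11
  π_B·L_B = 0.13 × 1.15709e-06 = 1.50422e-07
  π_C·L_C = 0.51 × 7.35014e-06 = 3.74857e-06
Sum: 2.89487e-11 + 1.50422e-07 + 3.74857e-06 = 3.89902e-06
Responsibility of Segment B: 1.50422e-07 / 3.89902e-06 ≈ 0.039

0.039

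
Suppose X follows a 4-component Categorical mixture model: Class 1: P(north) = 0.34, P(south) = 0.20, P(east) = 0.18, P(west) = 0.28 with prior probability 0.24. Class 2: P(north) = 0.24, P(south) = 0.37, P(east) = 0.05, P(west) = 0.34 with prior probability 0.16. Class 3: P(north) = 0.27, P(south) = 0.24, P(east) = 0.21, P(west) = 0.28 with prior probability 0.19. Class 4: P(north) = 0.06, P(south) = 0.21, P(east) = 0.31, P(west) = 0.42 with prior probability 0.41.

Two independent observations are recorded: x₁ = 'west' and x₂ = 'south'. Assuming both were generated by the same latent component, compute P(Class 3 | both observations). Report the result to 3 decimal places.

The responsibility of component k is π_k f_k(x) divided by Σ_j π_j f_j(x).
Since both observations come from the same component, the likelihood for component k is f_k(x₁)·f_k(x₂).
  f_1 = [P(west | comp) = 0.28] × [0.2] = 0.056
  f_2 = [P(west | comp) = 0.34] × [0.37] = 0.1258
  f_3 = [P(west | comp) = 0.28] × [0.24] = 0.0672
  f_4 = [P(west | comp) = 0.42] × [0.21] = 0.0882
Multiply by the mixture weights:
  π_1·f_1 = 0.24 × 0.056 = 0.01344
  π_2·f_2 = 0.16 × 0.1258 = 0.020128
  π_3·f_3 = 0.19 × 0.0672 = 0.012768
  π_4·f_4 = 0.41 × 0.0882 = 0.036162
Evidence: 0.01344 + 0.020128 + 0.012768 + 0.036162 = 0.082498
Responsibility of Class 3: 0.012768 / 0.082498 ≈ 0.155

0.155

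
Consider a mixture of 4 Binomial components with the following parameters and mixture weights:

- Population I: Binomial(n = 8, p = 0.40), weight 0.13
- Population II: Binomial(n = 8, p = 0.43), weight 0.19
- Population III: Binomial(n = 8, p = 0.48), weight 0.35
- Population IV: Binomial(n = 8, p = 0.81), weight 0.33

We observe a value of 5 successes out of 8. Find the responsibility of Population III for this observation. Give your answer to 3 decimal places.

Posterior ∝ prior × likelihood, so P(k | x) ∝ π_k f_k(x); normalise over all components.
Binomial probabilities:
  p_I = 0.123863
  p_II = 0.15246
  p_III = 0.200634
  p_IV = 0.133929
Unnormalised posteriors:
  π_I·p_I = 0.13 × 0.123863 = 0.0161022
  π_II·p_II = 0.19 × 0.15246 = 0.0289673
  π_III·p_III = 0.35 × 0.200634 = 0.0702219
  π_IV·p_IV = 0.33 × 0.133929 = 0.0441965
Marginal: 0.0161022 + 0.0289673 + 0.0702219 + 0.0441965 = 0.159488
P(Population III | x) ≈ 0.440

0.440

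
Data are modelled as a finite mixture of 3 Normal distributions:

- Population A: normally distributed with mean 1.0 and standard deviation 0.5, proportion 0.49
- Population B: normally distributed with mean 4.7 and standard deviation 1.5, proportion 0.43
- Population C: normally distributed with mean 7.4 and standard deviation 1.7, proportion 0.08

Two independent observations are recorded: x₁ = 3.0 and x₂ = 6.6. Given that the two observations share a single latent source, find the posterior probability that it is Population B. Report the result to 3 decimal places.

By Bayes' theorem, P(k | x) = P(Z=k) f_k(x) / Σ_j P(Z=j) f_j(x).
Since both observations come from the same component, the likelihood for component k is f_k(x₁)·f_k(x₂).
  p_A = [(1/(0.5·√(2π)))·exp(−(3.0−1.0)²/(2·0.5²)) = 0.797885·exp(-8.00000) = 0.00026766] × [4.60246e-28] = 1.2319e-31
  p_B = [(1/(1.5·√(2π)))·exp(−(3.0−4.7)²/(2·1.5²)) = 0.265962·exp(-0.64222) = 0.139928] × [0.119239] = 0.0166849
  p_C = [(1/(1.7·√(2π)))·exp(−(3.0−7.4)²/(2·1.7²)) = 0.234672·exp(-3.34948) = 0.00823759] × [0.210074] = 0.00173051
Unnormalised posteriors:
  P(Z=A)·p_A = 0.49 × 1.2319e-31 = 6.03629e-32
  P(Z=B)·p_B = 0.43 × 0.0166849 = 0.0071745
  P(Z=C)·p_C = 0.08 × 0.00173051 = 0.000138441
Marginal: 6.03629e-32 + 0.0071745 + 0.000138441 = 0.00731294
Responsibility of Population B: 0.0071745 / 0.00731294 ≈ 0.981

0.981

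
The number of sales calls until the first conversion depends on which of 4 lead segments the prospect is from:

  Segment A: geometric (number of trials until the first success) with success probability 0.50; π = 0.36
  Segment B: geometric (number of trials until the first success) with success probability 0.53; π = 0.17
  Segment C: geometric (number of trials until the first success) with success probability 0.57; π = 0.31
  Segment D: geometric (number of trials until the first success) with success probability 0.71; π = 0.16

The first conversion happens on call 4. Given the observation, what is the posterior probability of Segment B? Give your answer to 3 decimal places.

Posterior ∝ prior × likelihood, so P(k | x) ∝ π_k f_k(x); normalise over all components.
Evaluate each component's likelihood at the observed value:
  p_A = 0.50·(1−0.50)^3 = 0.50·0.125 = 0.0625
  p_B = 0.53·(1−0.53)^3 = 0.53·0.103823 = 0.0550262
  p_C = 0.57·(1−0.57)^3 = 0.57·0.079507 = 0.045319
  p_D = 0.71·(1−0.71)^3 = 0.71·0.024389 = 0.0173162
Multiply by the mixture weights:
  π_A·p_A = 0.36 × 0.0625 = 0.0225
  π_B·p_B = 0.17 × 0.0550262 = 0.00935445
  π_C·p_C = 0.31 × 0.045319 = 0.0140489
  π_D·p_D = 0.16 × 0.0173162 = 0.00277059
Evidence: 0.0225 + 0.00935445 + 0.0140489 + 0.00277059 = 0.0486739
Responsibility of Segment B: 0.00935445 / 0.0486739 ≈ 0.192

0.192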